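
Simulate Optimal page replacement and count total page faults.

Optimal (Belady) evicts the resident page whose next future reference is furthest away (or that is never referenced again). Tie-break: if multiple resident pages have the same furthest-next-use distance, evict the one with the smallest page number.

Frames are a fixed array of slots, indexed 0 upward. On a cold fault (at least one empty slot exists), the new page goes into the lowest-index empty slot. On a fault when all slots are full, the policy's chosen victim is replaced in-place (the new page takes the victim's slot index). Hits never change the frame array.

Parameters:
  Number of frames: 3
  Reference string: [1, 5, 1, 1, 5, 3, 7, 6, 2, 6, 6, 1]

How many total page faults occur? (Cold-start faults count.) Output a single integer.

Answer: 6

Derivation:
Step 0: ref 1 → FAULT, frames=[1,-,-]
Step 1: ref 5 → FAULT, frames=[1,5,-]
Step 2: ref 1 → HIT, frames=[1,5,-]
Step 3: ref 1 → HIT, frames=[1,5,-]
Step 4: ref 5 → HIT, frames=[1,5,-]
Step 5: ref 3 → FAULT, frames=[1,5,3]
Step 6: ref 7 → FAULT (evict 3), frames=[1,5,7]
Step 7: ref 6 → FAULT (evict 5), frames=[1,6,7]
Step 8: ref 2 → FAULT (evict 7), frames=[1,6,2]
Step 9: ref 6 → HIT, frames=[1,6,2]
Step 10: ref 6 → HIT, frames=[1,6,2]
Step 11: ref 1 → HIT, frames=[1,6,2]
Total faults: 6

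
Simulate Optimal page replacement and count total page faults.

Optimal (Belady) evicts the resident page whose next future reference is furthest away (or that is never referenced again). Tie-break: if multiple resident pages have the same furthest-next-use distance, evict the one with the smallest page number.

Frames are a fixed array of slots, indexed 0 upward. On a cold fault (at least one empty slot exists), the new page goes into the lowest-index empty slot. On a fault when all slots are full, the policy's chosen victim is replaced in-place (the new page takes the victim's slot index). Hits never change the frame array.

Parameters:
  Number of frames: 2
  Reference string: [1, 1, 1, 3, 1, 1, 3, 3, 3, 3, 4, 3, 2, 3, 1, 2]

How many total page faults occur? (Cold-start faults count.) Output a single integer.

Answer: 5

Derivation:
Step 0: ref 1 → FAULT, frames=[1,-]
Step 1: ref 1 → HIT, frames=[1,-]
Step 2: ref 1 → HIT, frames=[1,-]
Step 3: ref 3 → FAULT, frames=[1,3]
Step 4: ref 1 → HIT, frames=[1,3]
Step 5: ref 1 → HIT, frames=[1,3]
Step 6: ref 3 → HIT, frames=[1,3]
Step 7: ref 3 → HIT, frames=[1,3]
Step 8: ref 3 → HIT, frames=[1,3]
Step 9: ref 3 → HIT, frames=[1,3]
Step 10: ref 4 → FAULT (evict 1), frames=[4,3]
Step 11: ref 3 → HIT, frames=[4,3]
Step 12: ref 2 → FAULT (evict 4), frames=[2,3]
Step 13: ref 3 → HIT, frames=[2,3]
Step 14: ref 1 → FAULT (evict 3), frames=[2,1]
Step 15: ref 2 → HIT, frames=[2,1]
Total faults: 5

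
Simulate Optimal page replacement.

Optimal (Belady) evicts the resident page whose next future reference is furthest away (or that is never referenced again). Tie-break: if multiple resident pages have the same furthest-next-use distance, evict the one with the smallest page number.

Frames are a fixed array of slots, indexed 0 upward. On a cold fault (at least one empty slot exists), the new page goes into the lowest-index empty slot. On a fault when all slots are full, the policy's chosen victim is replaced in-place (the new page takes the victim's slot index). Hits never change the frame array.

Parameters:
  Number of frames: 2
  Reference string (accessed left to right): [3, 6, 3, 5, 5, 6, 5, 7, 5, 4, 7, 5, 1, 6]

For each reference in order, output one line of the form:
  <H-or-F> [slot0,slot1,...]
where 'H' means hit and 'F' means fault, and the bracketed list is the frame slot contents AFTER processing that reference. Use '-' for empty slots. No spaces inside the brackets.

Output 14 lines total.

F [3,-]
F [3,6]
H [3,6]
F [5,6]
H [5,6]
H [5,6]
H [5,6]
F [5,7]
H [5,7]
F [4,7]
H [4,7]
F [5,7]
F [1,7]
F [6,7]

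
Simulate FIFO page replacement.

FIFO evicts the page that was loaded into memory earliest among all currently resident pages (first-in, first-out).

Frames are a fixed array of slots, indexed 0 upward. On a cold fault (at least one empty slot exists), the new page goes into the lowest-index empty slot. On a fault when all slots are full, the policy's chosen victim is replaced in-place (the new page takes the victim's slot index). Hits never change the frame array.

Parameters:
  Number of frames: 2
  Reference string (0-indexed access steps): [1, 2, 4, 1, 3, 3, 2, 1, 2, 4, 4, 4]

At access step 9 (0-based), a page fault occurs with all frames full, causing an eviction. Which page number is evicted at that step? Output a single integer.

Answer: 2

Derivation:
Step 0: ref 1 -> FAULT, frames=[1,-]
Step 1: ref 2 -> FAULT, frames=[1,2]
Step 2: ref 4 -> FAULT, evict 1, frames=[4,2]
Step 3: ref 1 -> FAULT, evict 2, frames=[4,1]
Step 4: ref 3 -> FAULT, evict 4, frames=[3,1]
Step 5: ref 3 -> HIT, frames=[3,1]
Step 6: ref 2 -> FAULT, evict 1, frames=[3,2]
Step 7: ref 1 -> FAULT, evict 3, frames=[1,2]
Step 8: ref 2 -> HIT, frames=[1,2]
Step 9: ref 4 -> FAULT, evict 2, frames=[1,4]
At step 9: evicted page 2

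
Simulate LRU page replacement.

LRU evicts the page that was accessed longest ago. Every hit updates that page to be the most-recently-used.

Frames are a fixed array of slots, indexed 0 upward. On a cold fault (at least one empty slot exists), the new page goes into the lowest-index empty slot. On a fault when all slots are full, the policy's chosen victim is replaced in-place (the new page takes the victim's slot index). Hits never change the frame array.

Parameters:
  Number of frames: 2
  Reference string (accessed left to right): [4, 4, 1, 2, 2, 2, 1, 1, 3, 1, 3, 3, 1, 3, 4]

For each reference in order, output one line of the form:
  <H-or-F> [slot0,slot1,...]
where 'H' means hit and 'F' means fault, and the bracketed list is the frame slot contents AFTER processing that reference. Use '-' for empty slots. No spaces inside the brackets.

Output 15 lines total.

F [4,-]
H [4,-]
F [4,1]
F [2,1]
H [2,1]
H [2,1]
H [2,1]
H [2,1]
F [3,1]
H [3,1]
H [3,1]
H [3,1]
H [3,1]
H [3,1]
F [3,4]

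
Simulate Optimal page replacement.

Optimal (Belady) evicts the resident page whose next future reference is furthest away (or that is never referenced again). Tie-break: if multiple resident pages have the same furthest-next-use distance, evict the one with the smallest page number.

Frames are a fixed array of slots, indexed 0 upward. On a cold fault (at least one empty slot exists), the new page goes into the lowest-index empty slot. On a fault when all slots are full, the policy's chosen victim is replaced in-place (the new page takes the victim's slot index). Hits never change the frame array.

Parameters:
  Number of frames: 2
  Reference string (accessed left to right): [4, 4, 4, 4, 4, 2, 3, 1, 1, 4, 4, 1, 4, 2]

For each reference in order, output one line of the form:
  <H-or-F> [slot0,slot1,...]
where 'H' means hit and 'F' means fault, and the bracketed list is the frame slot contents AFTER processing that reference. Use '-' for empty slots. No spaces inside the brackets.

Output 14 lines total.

F [4,-]
H [4,-]
H [4,-]
H [4,-]
H [4,-]
F [4,2]
F [4,3]
F [4,1]
H [4,1]
H [4,1]
H [4,1]
H [4,1]
H [4,1]
F [4,2]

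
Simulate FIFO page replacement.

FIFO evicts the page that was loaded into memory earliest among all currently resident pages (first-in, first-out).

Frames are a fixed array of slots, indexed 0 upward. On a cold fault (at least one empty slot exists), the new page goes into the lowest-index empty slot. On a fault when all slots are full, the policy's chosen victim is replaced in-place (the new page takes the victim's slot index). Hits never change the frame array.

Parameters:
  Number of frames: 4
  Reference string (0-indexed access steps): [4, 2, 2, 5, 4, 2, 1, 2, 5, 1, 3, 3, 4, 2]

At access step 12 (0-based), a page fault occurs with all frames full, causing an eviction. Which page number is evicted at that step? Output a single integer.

Step 0: ref 4 -> FAULT, frames=[4,-,-,-]
Step 1: ref 2 -> FAULT, frames=[4,2,-,-]
Step 2: ref 2 -> HIT, frames=[4,2,-,-]
Step 3: ref 5 -> FAULT, frames=[4,2,5,-]
Step 4: ref 4 -> HIT, frames=[4,2,5,-]
Step 5: ref 2 -> HIT, frames=[4,2,5,-]
Step 6: ref 1 -> FAULT, frames=[4,2,5,1]
Step 7: ref 2 -> HIT, frames=[4,2,5,1]
Step 8: ref 5 -> HIT, frames=[4,2,5,1]
Step 9: ref 1 -> HIT, frames=[4,2,5,1]
Step 10: ref 3 -> FAULT, evict 4, frames=[3,2,5,1]
Step 11: ref 3 -> HIT, frames=[3,2,5,1]
Step 12: ref 4 -> FAULT, evict 2, frames=[3,4,5,1]
At step 12: evicted page 2

Answer: 2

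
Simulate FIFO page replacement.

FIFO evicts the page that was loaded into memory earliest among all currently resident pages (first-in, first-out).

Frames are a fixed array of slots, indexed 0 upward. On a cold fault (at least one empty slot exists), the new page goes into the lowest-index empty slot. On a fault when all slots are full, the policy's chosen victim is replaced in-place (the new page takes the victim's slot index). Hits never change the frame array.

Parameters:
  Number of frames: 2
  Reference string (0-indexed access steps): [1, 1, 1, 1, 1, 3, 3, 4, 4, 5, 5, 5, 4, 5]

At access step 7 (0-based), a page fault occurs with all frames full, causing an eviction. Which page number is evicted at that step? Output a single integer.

Step 0: ref 1 -> FAULT, frames=[1,-]
Step 1: ref 1 -> HIT, frames=[1,-]
Step 2: ref 1 -> HIT, frames=[1,-]
Step 3: ref 1 -> HIT, frames=[1,-]
Step 4: ref 1 -> HIT, frames=[1,-]
Step 5: ref 3 -> FAULT, frames=[1,3]
Step 6: ref 3 -> HIT, frames=[1,3]
Step 7: ref 4 -> FAULT, evict 1, frames=[4,3]
At step 7: evicted page 1

Answer: 1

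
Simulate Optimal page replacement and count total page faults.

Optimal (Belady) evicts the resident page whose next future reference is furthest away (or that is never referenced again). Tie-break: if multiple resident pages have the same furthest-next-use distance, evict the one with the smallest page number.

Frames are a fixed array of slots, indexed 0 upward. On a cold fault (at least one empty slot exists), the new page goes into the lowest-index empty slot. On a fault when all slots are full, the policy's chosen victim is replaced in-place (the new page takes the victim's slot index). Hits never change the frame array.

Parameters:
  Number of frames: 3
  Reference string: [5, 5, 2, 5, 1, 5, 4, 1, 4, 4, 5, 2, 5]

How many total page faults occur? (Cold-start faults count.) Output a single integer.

Answer: 5

Derivation:
Step 0: ref 5 → FAULT, frames=[5,-,-]
Step 1: ref 5 → HIT, frames=[5,-,-]
Step 2: ref 2 → FAULT, frames=[5,2,-]
Step 3: ref 5 → HIT, frames=[5,2,-]
Step 4: ref 1 → FAULT, frames=[5,2,1]
Step 5: ref 5 → HIT, frames=[5,2,1]
Step 6: ref 4 → FAULT (evict 2), frames=[5,4,1]
Step 7: ref 1 → HIT, frames=[5,4,1]
Step 8: ref 4 → HIT, frames=[5,4,1]
Step 9: ref 4 → HIT, frames=[5,4,1]
Step 10: ref 5 → HIT, frames=[5,4,1]
Step 11: ref 2 → FAULT (evict 1), frames=[5,4,2]
Step 12: ref 5 → HIT, frames=[5,4,2]
Total faults: 5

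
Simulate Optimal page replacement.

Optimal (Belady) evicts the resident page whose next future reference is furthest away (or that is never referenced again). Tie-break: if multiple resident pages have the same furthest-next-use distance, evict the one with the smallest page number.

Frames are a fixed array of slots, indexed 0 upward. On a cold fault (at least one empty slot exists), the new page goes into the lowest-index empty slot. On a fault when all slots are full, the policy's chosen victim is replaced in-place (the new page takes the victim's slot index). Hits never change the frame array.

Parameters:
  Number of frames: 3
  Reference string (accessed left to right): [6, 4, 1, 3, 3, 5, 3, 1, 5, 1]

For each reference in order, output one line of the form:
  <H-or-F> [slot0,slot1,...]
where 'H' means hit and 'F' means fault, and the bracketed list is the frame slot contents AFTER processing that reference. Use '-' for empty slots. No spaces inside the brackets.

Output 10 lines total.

F [6,-,-]
F [6,4,-]
F [6,4,1]
F [6,3,1]
H [6,3,1]
F [5,3,1]
H [5,3,1]
H [5,3,1]
H [5,3,1]
H [5,3,1]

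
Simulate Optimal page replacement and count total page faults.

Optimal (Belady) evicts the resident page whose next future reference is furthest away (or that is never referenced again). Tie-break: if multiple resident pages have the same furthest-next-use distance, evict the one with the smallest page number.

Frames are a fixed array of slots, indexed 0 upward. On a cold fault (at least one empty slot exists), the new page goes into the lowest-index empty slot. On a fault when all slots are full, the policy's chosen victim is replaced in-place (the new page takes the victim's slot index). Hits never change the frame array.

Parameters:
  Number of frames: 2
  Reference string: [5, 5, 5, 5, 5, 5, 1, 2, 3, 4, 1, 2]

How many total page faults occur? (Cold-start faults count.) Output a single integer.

Step 0: ref 5 → FAULT, frames=[5,-]
Step 1: ref 5 → HIT, frames=[5,-]
Step 2: ref 5 → HIT, frames=[5,-]
Step 3: ref 5 → HIT, frames=[5,-]
Step 4: ref 5 → HIT, frames=[5,-]
Step 5: ref 5 → HIT, frames=[5,-]
Step 6: ref 1 → FAULT, frames=[5,1]
Step 7: ref 2 → FAULT (evict 5), frames=[2,1]
Step 8: ref 3 → FAULT (evict 2), frames=[3,1]
Step 9: ref 4 → FAULT (evict 3), frames=[4,1]
Step 10: ref 1 → HIT, frames=[4,1]
Step 11: ref 2 → FAULT (evict 1), frames=[4,2]
Total faults: 6

Answer: 6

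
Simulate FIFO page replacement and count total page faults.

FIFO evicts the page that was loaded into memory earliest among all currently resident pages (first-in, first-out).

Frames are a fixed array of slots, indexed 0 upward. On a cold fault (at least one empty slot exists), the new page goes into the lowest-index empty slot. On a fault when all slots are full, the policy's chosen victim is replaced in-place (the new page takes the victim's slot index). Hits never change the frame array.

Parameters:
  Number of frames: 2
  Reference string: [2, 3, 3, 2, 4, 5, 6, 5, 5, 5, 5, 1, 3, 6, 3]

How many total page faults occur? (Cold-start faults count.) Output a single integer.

Answer: 8

Derivation:
Step 0: ref 2 → FAULT, frames=[2,-]
Step 1: ref 3 → FAULT, frames=[2,3]
Step 2: ref 3 → HIT, frames=[2,3]
Step 3: ref 2 → HIT, frames=[2,3]
Step 4: ref 4 → FAULT (evict 2), frames=[4,3]
Step 5: ref 5 → FAULT (evict 3), frames=[4,5]
Step 6: ref 6 → FAULT (evict 4), frames=[6,5]
Step 7: ref 5 → HIT, frames=[6,5]
Step 8: ref 5 → HIT, frames=[6,5]
Step 9: ref 5 → HIT, frames=[6,5]
Step 10: ref 5 → HIT, frames=[6,5]
Step 11: ref 1 → FAULT (evict 5), frames=[6,1]
Step 12: ref 3 → FAULT (evict 6), frames=[3,1]
Step 13: ref 6 → FAULT (evict 1), frames=[3,6]
Step 14: ref 3 → HIT, frames=[3,6]
Total faults: 8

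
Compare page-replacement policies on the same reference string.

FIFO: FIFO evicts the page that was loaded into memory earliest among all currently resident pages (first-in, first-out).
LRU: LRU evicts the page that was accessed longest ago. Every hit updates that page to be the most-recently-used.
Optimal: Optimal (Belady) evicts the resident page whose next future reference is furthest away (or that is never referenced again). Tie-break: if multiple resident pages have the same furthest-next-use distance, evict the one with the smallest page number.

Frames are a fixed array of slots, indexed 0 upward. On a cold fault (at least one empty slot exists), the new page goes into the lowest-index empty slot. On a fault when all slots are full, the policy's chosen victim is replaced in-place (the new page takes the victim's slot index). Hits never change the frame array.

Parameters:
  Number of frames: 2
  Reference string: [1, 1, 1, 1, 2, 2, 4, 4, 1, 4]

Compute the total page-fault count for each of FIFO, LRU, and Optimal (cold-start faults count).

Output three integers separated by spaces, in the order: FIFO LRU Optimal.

Answer: 4 4 3

Derivation:
--- FIFO ---
  step 0: ref 1 -> FAULT, frames=[1,-] (faults so far: 1)
  step 1: ref 1 -> HIT, frames=[1,-] (faults so far: 1)
  step 2: ref 1 -> HIT, frames=[1,-] (faults so far: 1)
  step 3: ref 1 -> HIT, frames=[1,-] (faults so far: 1)
  step 4: ref 2 -> FAULT, frames=[1,2] (faults so far: 2)
  step 5: ref 2 -> HIT, frames=[1,2] (faults so far: 2)
  step 6: ref 4 -> FAULT, evict 1, frames=[4,2] (faults so far: 3)
  step 7: ref 4 -> HIT, frames=[4,2] (faults so far: 3)
  step 8: ref 1 -> FAULT, evict 2, frames=[4,1] (faults so far: 4)
  step 9: ref 4 -> HIT, frames=[4,1] (faults so far: 4)
  FIFO total faults: 4
--- LRU ---
  step 0: ref 1 -> FAULT, frames=[1,-] (faults so far: 1)
  step 1: ref 1 -> HIT, frames=[1,-] (faults so far: 1)
  step 2: ref 1 -> HIT, frames=[1,-] (faults so far: 1)
  step 3: ref 1 -> HIT, frames=[1,-] (faults so far: 1)
  step 4: ref 2 -> FAULT, frames=[1,2] (faults so far: 2)
  step 5: ref 2 -> HIT, frames=[1,2] (faults so far: 2)
  step 6: ref 4 -> FAULT, evict 1, frames=[4,2] (faults so far: 3)
  step 7: ref 4 -> HIT, frames=[4,2] (faults so far: 3)
  step 8: ref 1 -> FAULT, evict 2, frames=[4,1] (faults so far: 4)
  step 9: ref 4 -> HIT, frames=[4,1] (faults so far: 4)
  LRU total faults: 4
--- Optimal ---
  step 0: ref 1 -> FAULT, frames=[1,-] (faults so far: 1)
  step 1: ref 1 -> HIT, frames=[1,-] (faults so far: 1)
  step 2: ref 1 -> HIT, frames=[1,-] (faults so far: 1)
  step 3: ref 1 -> HIT, frames=[1,-] (faults so far: 1)
  step 4: ref 2 -> FAULT, frames=[1,2] (faults so far: 2)
  step 5: ref 2 -> HIT, frames=[1,2] (faults so far: 2)
  step 6: ref 4 -> FAULT, evict 2, frames=[1,4] (faults so far: 3)
  step 7: ref 4 -> HIT, frames=[1,4] (faults so far: 3)
  step 8: ref 1 -> HIT, frames=[1,4] (faults so far: 3)
  step 9: ref 4 -> HIT, frames=[1,4] (faults so far: 3)
  Optimal total faults: 3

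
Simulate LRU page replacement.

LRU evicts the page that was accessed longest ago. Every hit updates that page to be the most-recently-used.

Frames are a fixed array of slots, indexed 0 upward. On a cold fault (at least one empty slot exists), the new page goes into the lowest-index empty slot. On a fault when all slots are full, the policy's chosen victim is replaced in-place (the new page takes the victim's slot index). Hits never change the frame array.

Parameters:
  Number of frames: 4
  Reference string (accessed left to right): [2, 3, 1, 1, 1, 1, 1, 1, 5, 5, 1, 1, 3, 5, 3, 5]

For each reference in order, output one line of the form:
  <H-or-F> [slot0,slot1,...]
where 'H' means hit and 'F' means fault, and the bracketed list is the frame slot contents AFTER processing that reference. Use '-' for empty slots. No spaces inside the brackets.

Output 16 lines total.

F [2,-,-,-]
F [2,3,-,-]
F [2,3,1,-]
H [2,3,1,-]
H [2,3,1,-]
H [2,3,1,-]
H [2,3,1,-]
H [2,3,1,-]
F [2,3,1,5]
H [2,3,1,5]
H [2,3,1,5]
H [2,3,1,5]
H [2,3,1,5]
H [2,3,1,5]
H [2,3,1,5]
H [2,3,1,5]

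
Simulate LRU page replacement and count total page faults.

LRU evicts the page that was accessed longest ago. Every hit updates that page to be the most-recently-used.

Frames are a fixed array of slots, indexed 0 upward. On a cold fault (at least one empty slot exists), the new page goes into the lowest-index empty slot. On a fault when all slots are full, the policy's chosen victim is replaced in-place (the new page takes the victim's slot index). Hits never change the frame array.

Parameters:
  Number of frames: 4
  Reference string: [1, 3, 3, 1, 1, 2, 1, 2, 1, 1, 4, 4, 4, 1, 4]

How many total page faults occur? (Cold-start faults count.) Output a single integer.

Step 0: ref 1 → FAULT, frames=[1,-,-,-]
Step 1: ref 3 → FAULT, frames=[1,3,-,-]
Step 2: ref 3 → HIT, frames=[1,3,-,-]
Step 3: ref 1 → HIT, frames=[1,3,-,-]
Step 4: ref 1 → HIT, frames=[1,3,-,-]
Step 5: ref 2 → FAULT, frames=[1,3,2,-]
Step 6: ref 1 → HIT, frames=[1,3,2,-]
Step 7: ref 2 → HIT, frames=[1,3,2,-]
Step 8: ref 1 → HIT, frames=[1,3,2,-]
Step 9: ref 1 → HIT, frames=[1,3,2,-]
Step 10: ref 4 → FAULT, frames=[1,3,2,4]
Step 11: ref 4 → HIT, frames=[1,3,2,4]
Step 12: ref 4 → HIT, frames=[1,3,2,4]
Step 13: ref 1 → HIT, frames=[1,3,2,4]
Step 14: ref 4 → HIT, frames=[1,3,2,4]
Total faults: 4

Answer: 4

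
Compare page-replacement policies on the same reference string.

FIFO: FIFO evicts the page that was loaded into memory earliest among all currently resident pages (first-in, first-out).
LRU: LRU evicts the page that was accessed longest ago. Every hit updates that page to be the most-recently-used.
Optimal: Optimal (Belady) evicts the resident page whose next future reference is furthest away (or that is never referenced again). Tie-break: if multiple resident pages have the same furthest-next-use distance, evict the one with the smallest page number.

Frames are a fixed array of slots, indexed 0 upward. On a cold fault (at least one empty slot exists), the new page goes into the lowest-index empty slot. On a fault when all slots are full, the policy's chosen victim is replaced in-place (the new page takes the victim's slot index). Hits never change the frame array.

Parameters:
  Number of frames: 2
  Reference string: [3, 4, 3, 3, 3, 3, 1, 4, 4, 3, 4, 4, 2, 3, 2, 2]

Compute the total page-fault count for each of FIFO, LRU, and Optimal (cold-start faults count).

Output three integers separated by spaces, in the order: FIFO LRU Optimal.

--- FIFO ---
  step 0: ref 3 -> FAULT, frames=[3,-] (faults so far: 1)
  step 1: ref 4 -> FAULT, frames=[3,4] (faults so far: 2)
  step 2: ref 3 -> HIT, frames=[3,4] (faults so far: 2)
  step 3: ref 3 -> HIT, frames=[3,4] (faults so far: 2)
  step 4: ref 3 -> HIT, frames=[3,4] (faults so far: 2)
  step 5: ref 3 -> HIT, frames=[3,4] (faults so far: 2)
  step 6: ref 1 -> FAULT, evict 3, frames=[1,4] (faults so far: 3)
  step 7: ref 4 -> HIT, frames=[1,4] (faults so far: 3)
  step 8: ref 4 -> HIT, frames=[1,4] (faults so far: 3)
  step 9: ref 3 -> FAULT, evict 4, frames=[1,3] (faults so far: 4)
  step 10: ref 4 -> FAULT, evict 1, frames=[4,3] (faults so far: 5)
  step 11: ref 4 -> HIT, frames=[4,3] (faults so far: 5)
  step 12: ref 2 -> FAULT, evict 3, frames=[4,2] (faults so far: 6)
  step 13: ref 3 -> FAULT, evict 4, frames=[3,2] (faults so far: 7)
  step 14: ref 2 -> HIT, frames=[3,2] (faults so far: 7)
  step 15: ref 2 -> HIT, frames=[3,2] (faults so far: 7)
  FIFO total faults: 7
--- LRU ---
  step 0: ref 3 -> FAULT, frames=[3,-] (faults so far: 1)
  step 1: ref 4 -> FAULT, frames=[3,4] (faults so far: 2)
  step 2: ref 3 -> HIT, frames=[3,4] (faults so far: 2)
  step 3: ref 3 -> HIT, frames=[3,4] (faults so far: 2)
  step 4: ref 3 -> HIT, frames=[3,4] (faults so far: 2)
  step 5: ref 3 -> HIT, frames=[3,4] (faults so far: 2)
  step 6: ref 1 -> FAULT, evict 4, frames=[3,1] (faults so far: 3)
  step 7: ref 4 -> FAULT, evict 3, frames=[4,1] (faults so far: 4)
  step 8: ref 4 -> HIT, frames=[4,1] (faults so far: 4)
  step 9: ref 3 -> FAULT, evict 1, frames=[4,3] (faults so far: 5)
  step 10: ref 4 -> HIT, frames=[4,3] (faults so far: 5)
  step 11: ref 4 -> HIT, frames=[4,3] (faults so far: 5)
  step 12: ref 2 -> FAULT, evict 3, frames=[4,2] (faults so far: 6)
  step 13: ref 3 -> FAULT, evict 4, frames=[3,2] (faults so far: 7)
  step 14: ref 2 -> HIT, frames=[3,2] (faults so far: 7)
  step 15: ref 2 -> HIT, frames=[3,2] (faults so far: 7)
  LRU total faults: 7
--- Optimal ---
  step 0: ref 3 -> FAULT, frames=[3,-] (faults so far: 1)
  step 1: ref 4 -> FAULT, frames=[3,4] (faults so far: 2)
  step 2: ref 3 -> HIT, frames=[3,4] (faults so far: 2)
  step 3: ref 3 -> HIT, frames=[3,4] (faults so far: 2)
  step 4: ref 3 -> HIT, frames=[3,4] (faults so far: 2)
  step 5: ref 3 -> HIT, frames=[3,4] (faults so far: 2)
  step 6: ref 1 -> FAULT, evict 3, frames=[1,4] (faults so far: 3)
  step 7: ref 4 -> HIT, frames=[1,4] (faults so far: 3)
  step 8: ref 4 -> HIT, frames=[1,4] (faults so far: 3)
  step 9: ref 3 -> FAULT, evict 1, frames=[3,4] (faults so far: 4)
  step 10: ref 4 -> HIT, frames=[3,4] (faults so far: 4)
  step 11: ref 4 -> HIT, frames=[3,4] (faults so far: 4)
  step 12: ref 2 -> FAULT, evict 4, frames=[3,2] (faults so far: 5)
  step 13: ref 3 -> HIT, frames=[3,2] (faults so far: 5)
  step 14: ref 2 -> HIT, frames=[3,2] (faults so far: 5)
  step 15: ref 2 -> HIT, frames=[3,2] (faults so far: 5)
  Optimal total faults: 5

Answer: 7 7 5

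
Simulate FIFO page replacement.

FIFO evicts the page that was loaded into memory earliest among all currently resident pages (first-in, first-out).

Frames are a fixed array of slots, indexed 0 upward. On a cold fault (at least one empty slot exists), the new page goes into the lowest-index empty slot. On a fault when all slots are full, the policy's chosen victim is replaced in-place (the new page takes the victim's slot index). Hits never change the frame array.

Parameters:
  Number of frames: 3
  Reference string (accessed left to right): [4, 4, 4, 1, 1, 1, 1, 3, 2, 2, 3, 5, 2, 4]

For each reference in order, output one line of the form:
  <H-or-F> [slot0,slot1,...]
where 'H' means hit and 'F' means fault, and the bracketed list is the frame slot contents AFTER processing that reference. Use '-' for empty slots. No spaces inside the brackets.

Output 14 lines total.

F [4,-,-]
H [4,-,-]
H [4,-,-]
F [4,1,-]
H [4,1,-]
H [4,1,-]
H [4,1,-]
F [4,1,3]
F [2,1,3]
H [2,1,3]
H [2,1,3]
F [2,5,3]
H [2,5,3]
F [2,5,4]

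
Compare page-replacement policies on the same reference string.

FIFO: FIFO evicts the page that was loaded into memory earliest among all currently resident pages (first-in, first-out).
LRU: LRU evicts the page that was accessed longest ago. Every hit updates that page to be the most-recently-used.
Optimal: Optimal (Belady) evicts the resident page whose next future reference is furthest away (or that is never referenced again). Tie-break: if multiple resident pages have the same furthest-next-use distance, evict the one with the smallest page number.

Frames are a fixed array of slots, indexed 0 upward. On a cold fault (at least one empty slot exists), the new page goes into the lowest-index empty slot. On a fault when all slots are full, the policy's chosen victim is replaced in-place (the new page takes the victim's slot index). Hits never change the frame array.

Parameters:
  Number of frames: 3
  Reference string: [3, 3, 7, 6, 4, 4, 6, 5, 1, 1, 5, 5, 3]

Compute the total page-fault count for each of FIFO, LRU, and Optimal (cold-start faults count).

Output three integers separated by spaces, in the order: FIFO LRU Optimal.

Answer: 7 7 6

Derivation:
--- FIFO ---
  step 0: ref 3 -> FAULT, frames=[3,-,-] (faults so far: 1)
  step 1: ref 3 -> HIT, frames=[3,-,-] (faults so far: 1)
  step 2: ref 7 -> FAULT, frames=[3,7,-] (faults so far: 2)
  step 3: ref 6 -> FAULT, frames=[3,7,6] (faults so far: 3)
  step 4: ref 4 -> FAULT, evict 3, frames=[4,7,6] (faults so far: 4)
  step 5: ref 4 -> HIT, frames=[4,7,6] (faults so far: 4)
  step 6: ref 6 -> HIT, frames=[4,7,6] (faults so far: 4)
  step 7: ref 5 -> FAULT, evict 7, frames=[4,5,6] (faults so far: 5)
  step 8: ref 1 -> FAULT, evict 6, frames=[4,5,1] (faults so far: 6)
  step 9: ref 1 -> HIT, frames=[4,5,1] (faults so far: 6)
  step 10: ref 5 -> HIT, frames=[4,5,1] (faults so far: 6)
  step 11: ref 5 -> HIT, frames=[4,5,1] (faults so far: 6)
  step 12: ref 3 -> FAULT, evict 4, frames=[3,5,1] (faults so far: 7)
  FIFO total faults: 7
--- LRU ---
  step 0: ref 3 -> FAULT, frames=[3,-,-] (faults so far: 1)
  step 1: ref 3 -> HIT, frames=[3,-,-] (faults so far: 1)
  step 2: ref 7 -> FAULT, frames=[3,7,-] (faults so far: 2)
  step 3: ref 6 -> FAULT, frames=[3,7,6] (faults so far: 3)
  step 4: ref 4 -> FAULT, evict 3, frames=[4,7,6] (faults so far: 4)
  step 5: ref 4 -> HIT, frames=[4,7,6] (faults so far: 4)
  step 6: ref 6 -> HIT, frames=[4,7,6] (faults so far: 4)
  step 7: ref 5 -> FAULT, evict 7, frames=[4,5,6] (faults so far: 5)
  step 8: ref 1 -> FAULT, evict 4, frames=[1,5,6] (faults so far: 6)
  step 9: ref 1 -> HIT, frames=[1,5,6] (faults so far: 6)
  step 10: ref 5 -> HIT, frames=[1,5,6] (faults so far: 6)
  step 11: ref 5 -> HIT, frames=[1,5,6] (faults so far: 6)
  step 12: ref 3 -> FAULT, evict 6, frames=[1,5,3] (faults so far: 7)
  LRU total faults: 7
--- Optimal ---
  step 0: ref 3 -> FAULT, frames=[3,-,-] (faults so far: 1)
  step 1: ref 3 -> HIT, frames=[3,-,-] (faults so far: 1)
  step 2: ref 7 -> FAULT, frames=[3,7,-] (faults so far: 2)
  step 3: ref 6 -> FAULT, frames=[3,7,6] (faults so far: 3)
  step 4: ref 4 -> FAULT, evict 7, frames=[3,4,6] (faults so far: 4)
  step 5: ref 4 -> HIT, frames=[3,4,6] (faults so far: 4)
  step 6: ref 6 -> HIT, frames=[3,4,6] (faults so far: 4)
  step 7: ref 5 -> FAULT, evict 4, frames=[3,5,6] (faults so far: 5)
  step 8: ref 1 -> FAULT, evict 6, frames=[3,5,1] (faults so far: 6)
  step 9: ref 1 -> HIT, frames=[3,5,1] (faults so far: 6)
  step 10: ref 5 -> HIT, frames=[3,5,1] (faults so far: 6)
  step 11: ref 5 -> HIT, frames=[3,5,1] (faults so far: 6)
  step 12: ref 3 -> HIT, frames=[3,5,1] (faults so far: 6)
  Optimal total faults: 6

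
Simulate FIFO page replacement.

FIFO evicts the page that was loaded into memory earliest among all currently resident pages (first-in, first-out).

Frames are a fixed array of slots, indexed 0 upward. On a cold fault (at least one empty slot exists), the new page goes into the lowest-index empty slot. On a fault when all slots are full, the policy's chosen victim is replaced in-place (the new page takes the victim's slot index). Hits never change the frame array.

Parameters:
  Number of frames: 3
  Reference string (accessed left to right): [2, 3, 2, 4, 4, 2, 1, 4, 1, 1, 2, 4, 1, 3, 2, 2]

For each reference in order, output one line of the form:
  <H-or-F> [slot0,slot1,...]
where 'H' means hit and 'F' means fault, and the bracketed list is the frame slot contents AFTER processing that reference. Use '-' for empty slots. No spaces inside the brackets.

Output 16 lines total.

F [2,-,-]
F [2,3,-]
H [2,3,-]
F [2,3,4]
H [2,3,4]
H [2,3,4]
F [1,3,4]
H [1,3,4]
H [1,3,4]
H [1,3,4]
F [1,2,4]
H [1,2,4]
H [1,2,4]
F [1,2,3]
H [1,2,3]
H [1,2,3]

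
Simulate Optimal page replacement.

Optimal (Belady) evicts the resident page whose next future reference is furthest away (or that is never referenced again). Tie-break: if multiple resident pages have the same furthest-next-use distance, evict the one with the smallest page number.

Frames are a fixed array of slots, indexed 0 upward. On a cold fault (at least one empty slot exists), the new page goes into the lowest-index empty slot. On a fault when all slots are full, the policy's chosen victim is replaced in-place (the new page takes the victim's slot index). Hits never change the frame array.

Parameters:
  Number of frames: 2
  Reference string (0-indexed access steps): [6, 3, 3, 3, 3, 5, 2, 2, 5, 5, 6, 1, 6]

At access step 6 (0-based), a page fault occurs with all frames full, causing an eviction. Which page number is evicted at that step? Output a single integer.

Step 0: ref 6 -> FAULT, frames=[6,-]
Step 1: ref 3 -> FAULT, frames=[6,3]
Step 2: ref 3 -> HIT, frames=[6,3]
Step 3: ref 3 -> HIT, frames=[6,3]
Step 4: ref 3 -> HIT, frames=[6,3]
Step 5: ref 5 -> FAULT, evict 3, frames=[6,5]
Step 6: ref 2 -> FAULT, evict 6, frames=[2,5]
At step 6: evicted page 6

Answer: 6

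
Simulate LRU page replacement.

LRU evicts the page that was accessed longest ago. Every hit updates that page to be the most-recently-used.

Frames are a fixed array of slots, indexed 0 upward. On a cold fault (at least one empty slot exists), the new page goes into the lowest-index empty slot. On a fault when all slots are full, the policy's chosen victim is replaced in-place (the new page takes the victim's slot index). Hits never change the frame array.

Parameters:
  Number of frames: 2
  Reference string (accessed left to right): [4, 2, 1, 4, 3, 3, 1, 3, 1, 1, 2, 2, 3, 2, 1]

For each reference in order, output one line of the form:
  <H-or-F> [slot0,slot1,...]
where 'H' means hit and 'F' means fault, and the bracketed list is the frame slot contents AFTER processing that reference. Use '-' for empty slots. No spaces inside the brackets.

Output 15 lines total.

F [4,-]
F [4,2]
F [1,2]
F [1,4]
F [3,4]
H [3,4]
F [3,1]
H [3,1]
H [3,1]
H [3,1]
F [2,1]
H [2,1]
F [2,3]
H [2,3]
F [2,1]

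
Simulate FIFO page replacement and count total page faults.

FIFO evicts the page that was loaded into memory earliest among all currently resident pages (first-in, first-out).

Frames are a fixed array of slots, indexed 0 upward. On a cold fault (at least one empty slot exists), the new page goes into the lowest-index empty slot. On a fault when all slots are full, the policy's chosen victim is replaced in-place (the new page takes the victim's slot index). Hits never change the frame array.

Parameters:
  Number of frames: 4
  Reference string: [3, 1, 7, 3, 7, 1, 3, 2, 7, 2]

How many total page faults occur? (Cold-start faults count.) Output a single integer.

Answer: 4

Derivation:
Step 0: ref 3 → FAULT, frames=[3,-,-,-]
Step 1: ref 1 → FAULT, frames=[3,1,-,-]
Step 2: ref 7 → FAULT, frames=[3,1,7,-]
Step 3: ref 3 → HIT, frames=[3,1,7,-]
Step 4: ref 7 → HIT, frames=[3,1,7,-]
Step 5: ref 1 → HIT, frames=[3,1,7,-]
Step 6: ref 3 → HIT, frames=[3,1,7,-]
Step 7: ref 2 → FAULT, frames=[3,1,7,2]
Step 8: ref 7 → HIT, frames=[3,1,7,2]
Step 9: ref 2 → HIT, frames=[3,1,7,2]
Total faults: 4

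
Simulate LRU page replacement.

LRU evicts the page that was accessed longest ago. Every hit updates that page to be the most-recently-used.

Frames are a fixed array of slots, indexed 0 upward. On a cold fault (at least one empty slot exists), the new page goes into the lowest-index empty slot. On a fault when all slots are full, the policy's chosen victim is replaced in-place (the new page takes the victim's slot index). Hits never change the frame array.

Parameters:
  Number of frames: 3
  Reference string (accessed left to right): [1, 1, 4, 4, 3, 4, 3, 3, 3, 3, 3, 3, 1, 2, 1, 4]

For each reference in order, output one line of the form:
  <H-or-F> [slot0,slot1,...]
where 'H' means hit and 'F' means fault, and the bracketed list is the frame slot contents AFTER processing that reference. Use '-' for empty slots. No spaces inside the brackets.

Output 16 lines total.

F [1,-,-]
H [1,-,-]
F [1,4,-]
H [1,4,-]
F [1,4,3]
H [1,4,3]
H [1,4,3]
H [1,4,3]
H [1,4,3]
H [1,4,3]
H [1,4,3]
H [1,4,3]
H [1,4,3]
F [1,2,3]
H [1,2,3]
F [1,2,4]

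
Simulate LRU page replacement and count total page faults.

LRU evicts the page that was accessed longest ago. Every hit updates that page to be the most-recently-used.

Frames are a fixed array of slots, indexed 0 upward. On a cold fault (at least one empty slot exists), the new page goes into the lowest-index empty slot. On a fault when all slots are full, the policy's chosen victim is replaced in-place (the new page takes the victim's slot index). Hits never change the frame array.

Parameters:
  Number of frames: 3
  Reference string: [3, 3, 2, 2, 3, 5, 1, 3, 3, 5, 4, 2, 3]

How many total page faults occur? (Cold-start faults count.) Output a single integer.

Answer: 7

Derivation:
Step 0: ref 3 → FAULT, frames=[3,-,-]
Step 1: ref 3 → HIT, frames=[3,-,-]
Step 2: ref 2 → FAULT, frames=[3,2,-]
Step 3: ref 2 → HIT, frames=[3,2,-]
Step 4: ref 3 → HIT, frames=[3,2,-]
Step 5: ref 5 → FAULT, frames=[3,2,5]
Step 6: ref 1 → FAULT (evict 2), frames=[3,1,5]
Step 7: ref 3 → HIT, frames=[3,1,5]
Step 8: ref 3 → HIT, frames=[3,1,5]
Step 9: ref 5 → HIT, frames=[3,1,5]
Step 10: ref 4 → FAULT (evict 1), frames=[3,4,5]
Step 11: ref 2 → FAULT (evict 3), frames=[2,4,5]
Step 12: ref 3 → FAULT (evict 5), frames=[2,4,3]
Total faults: 7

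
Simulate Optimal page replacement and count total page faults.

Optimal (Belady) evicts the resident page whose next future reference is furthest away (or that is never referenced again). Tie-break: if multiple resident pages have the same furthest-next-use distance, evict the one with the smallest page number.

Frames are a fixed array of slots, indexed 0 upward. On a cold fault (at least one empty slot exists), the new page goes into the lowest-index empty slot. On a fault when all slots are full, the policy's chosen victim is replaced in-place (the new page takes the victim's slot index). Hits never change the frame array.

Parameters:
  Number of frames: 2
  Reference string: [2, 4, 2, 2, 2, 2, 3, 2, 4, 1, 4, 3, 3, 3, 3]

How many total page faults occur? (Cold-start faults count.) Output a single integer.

Step 0: ref 2 → FAULT, frames=[2,-]
Step 1: ref 4 → FAULT, frames=[2,4]
Step 2: ref 2 → HIT, frames=[2,4]
Step 3: ref 2 → HIT, frames=[2,4]
Step 4: ref 2 → HIT, frames=[2,4]
Step 5: ref 2 → HIT, frames=[2,4]
Step 6: ref 3 → FAULT (evict 4), frames=[2,3]
Step 7: ref 2 → HIT, frames=[2,3]
Step 8: ref 4 → FAULT (evict 2), frames=[4,3]
Step 9: ref 1 → FAULT (evict 3), frames=[4,1]
Step 10: ref 4 → HIT, frames=[4,1]
Step 11: ref 3 → FAULT (evict 1), frames=[4,3]
Step 12: ref 3 → HIT, frames=[4,3]
Step 13: ref 3 → HIT, frames=[4,3]
Step 14: ref 3 → HIT, frames=[4,3]
Total faults: 6

Answer: 6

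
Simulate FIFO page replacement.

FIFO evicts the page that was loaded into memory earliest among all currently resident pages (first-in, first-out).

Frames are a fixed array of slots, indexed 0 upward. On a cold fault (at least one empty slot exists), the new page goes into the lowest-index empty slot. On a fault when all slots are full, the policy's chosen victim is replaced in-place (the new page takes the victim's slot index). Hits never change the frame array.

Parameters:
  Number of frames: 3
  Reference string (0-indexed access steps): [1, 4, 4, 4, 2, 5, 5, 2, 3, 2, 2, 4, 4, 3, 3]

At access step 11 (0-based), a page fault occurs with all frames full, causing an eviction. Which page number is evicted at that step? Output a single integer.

Step 0: ref 1 -> FAULT, frames=[1,-,-]
Step 1: ref 4 -> FAULT, frames=[1,4,-]
Step 2: ref 4 -> HIT, frames=[1,4,-]
Step 3: ref 4 -> HIT, frames=[1,4,-]
Step 4: ref 2 -> FAULT, frames=[1,4,2]
Step 5: ref 5 -> FAULT, evict 1, frames=[5,4,2]
Step 6: ref 5 -> HIT, frames=[5,4,2]
Step 7: ref 2 -> HIT, frames=[5,4,2]
Step 8: ref 3 -> FAULT, evict 4, frames=[5,3,2]
Step 9: ref 2 -> HIT, frames=[5,3,2]
Step 10: ref 2 -> HIT, frames=[5,3,2]
Step 11: ref 4 -> FAULT, evict 2, frames=[5,3,4]
At step 11: evicted page 2

Answer: 2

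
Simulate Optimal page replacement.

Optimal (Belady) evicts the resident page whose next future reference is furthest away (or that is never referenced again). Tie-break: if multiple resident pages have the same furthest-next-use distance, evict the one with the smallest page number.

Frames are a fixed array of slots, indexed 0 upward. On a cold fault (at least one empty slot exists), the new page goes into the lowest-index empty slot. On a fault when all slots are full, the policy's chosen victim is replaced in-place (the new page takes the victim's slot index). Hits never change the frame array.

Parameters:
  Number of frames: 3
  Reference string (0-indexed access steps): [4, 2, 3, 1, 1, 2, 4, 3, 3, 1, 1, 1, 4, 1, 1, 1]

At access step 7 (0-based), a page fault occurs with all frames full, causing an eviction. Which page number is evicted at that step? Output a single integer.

Answer: 2

Derivation:
Step 0: ref 4 -> FAULT, frames=[4,-,-]
Step 1: ref 2 -> FAULT, frames=[4,2,-]
Step 2: ref 3 -> FAULT, frames=[4,2,3]
Step 3: ref 1 -> FAULT, evict 3, frames=[4,2,1]
Step 4: ref 1 -> HIT, frames=[4,2,1]
Step 5: ref 2 -> HIT, frames=[4,2,1]
Step 6: ref 4 -> HIT, frames=[4,2,1]
Step 7: ref 3 -> FAULT, evict 2, frames=[4,3,1]
At step 7: evicted page 2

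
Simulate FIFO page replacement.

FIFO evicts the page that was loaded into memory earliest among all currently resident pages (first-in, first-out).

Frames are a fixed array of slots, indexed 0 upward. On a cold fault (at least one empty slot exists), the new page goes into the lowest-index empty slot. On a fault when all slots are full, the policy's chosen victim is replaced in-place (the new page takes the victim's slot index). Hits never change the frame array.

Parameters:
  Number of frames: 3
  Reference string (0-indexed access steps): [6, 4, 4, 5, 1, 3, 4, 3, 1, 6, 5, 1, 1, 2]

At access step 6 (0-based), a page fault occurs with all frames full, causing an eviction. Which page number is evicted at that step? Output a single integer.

Step 0: ref 6 -> FAULT, frames=[6,-,-]
Step 1: ref 4 -> FAULT, frames=[6,4,-]
Step 2: ref 4 -> HIT, frames=[6,4,-]
Step 3: ref 5 -> FAULT, frames=[6,4,5]
Step 4: ref 1 -> FAULT, evict 6, frames=[1,4,5]
Step 5: ref 3 -> FAULT, evict 4, frames=[1,3,5]
Step 6: ref 4 -> FAULT, evict 5, frames=[1,3,4]
At step 6: evicted page 5

Answer: 5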